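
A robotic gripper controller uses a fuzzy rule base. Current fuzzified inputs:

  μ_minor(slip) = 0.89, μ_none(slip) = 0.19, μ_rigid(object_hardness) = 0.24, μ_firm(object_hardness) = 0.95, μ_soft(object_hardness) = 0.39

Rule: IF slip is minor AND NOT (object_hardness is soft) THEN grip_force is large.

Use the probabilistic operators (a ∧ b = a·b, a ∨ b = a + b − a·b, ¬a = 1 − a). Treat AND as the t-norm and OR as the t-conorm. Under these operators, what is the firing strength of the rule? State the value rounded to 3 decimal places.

0.543

firing strength: minor=0.89, ¬soft=1−0.39=0.61; AND[a·b] → w = 0.5429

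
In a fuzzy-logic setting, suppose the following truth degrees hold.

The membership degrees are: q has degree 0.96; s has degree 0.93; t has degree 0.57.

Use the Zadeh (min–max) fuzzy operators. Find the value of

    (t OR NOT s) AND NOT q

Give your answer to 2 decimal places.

NOT s = 1 − 0.93 = 0.07
t OR NOT s = max(a, b) on (0.57, 0.07) = 0.57
NOT q = 1 − 0.96 = 0.04
(t OR NOT s) AND NOT q = min(a, b) on (0.57, 0.04) = 0.04

0.04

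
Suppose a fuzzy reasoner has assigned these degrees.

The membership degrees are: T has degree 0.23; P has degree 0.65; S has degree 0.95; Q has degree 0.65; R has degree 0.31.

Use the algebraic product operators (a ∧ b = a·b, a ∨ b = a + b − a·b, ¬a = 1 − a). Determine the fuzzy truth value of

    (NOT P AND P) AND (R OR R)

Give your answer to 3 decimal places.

NOT P = 1 − 0.6500 = 0.3500
NOT P AND P = a·b on (0.3500, 0.6500) = 0.2275
R OR R = a + b − a·b on (0.3100, 0.3100) = 0.5239
(NOT P AND P) AND (R OR R) = a·b on (0.2275, 0.5239) = 0.1192

0.119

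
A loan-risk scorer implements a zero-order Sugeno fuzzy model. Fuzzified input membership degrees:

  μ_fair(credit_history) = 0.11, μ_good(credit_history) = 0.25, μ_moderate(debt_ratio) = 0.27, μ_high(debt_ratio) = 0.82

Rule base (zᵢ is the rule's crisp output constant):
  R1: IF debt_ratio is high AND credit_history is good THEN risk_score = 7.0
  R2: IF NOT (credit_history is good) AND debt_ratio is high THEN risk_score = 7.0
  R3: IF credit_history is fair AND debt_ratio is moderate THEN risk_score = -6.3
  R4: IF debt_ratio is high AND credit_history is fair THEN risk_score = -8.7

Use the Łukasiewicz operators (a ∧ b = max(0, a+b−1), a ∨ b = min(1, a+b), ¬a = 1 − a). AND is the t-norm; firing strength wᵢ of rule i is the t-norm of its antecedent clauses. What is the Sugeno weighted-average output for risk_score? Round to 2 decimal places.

R1 (z=7.0): high=0.82, good=0.25; AND[max(0, a+b−1)] → w = 0.07
R2 (z=7.0): ¬good=1−0.25=0.75, high=0.82; AND[max(0, a+b−1)] → w = 0.57
R3 (z=-6.3): fair=0.11, moderate=0.27; AND[max(0, a+b−1)] → w = 0.00
R4 (z=-8.7): high=0.82, fair=0.11; AND[max(0, a+b−1)] → w = 0.00
Weighted average = (0.07·7.0 + 0.57·7.0 + 0.00·-6.3 + 0.00·-8.7) / (0.07 + 0.57 + 0.00 + 0.00)
  = 4.4800 / 0.6400 = 7.00

7.00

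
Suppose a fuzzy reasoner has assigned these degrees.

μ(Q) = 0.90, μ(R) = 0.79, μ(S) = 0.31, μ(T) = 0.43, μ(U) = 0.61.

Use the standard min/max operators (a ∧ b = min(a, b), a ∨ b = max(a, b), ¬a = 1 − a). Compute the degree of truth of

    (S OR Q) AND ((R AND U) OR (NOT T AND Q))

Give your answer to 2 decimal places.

0.61

S OR Q = max(a, b) on (0.31, 0.90) = 0.90
R AND U = min(a, b) on (0.79, 0.61) = 0.61
NOT T = 1 − 0.43 = 0.57
NOT T AND Q = min(a, b) on (0.57, 0.90) = 0.57
(R AND U) OR (NOT T AND Q) = max(a, b) on (0.61, 0.57) = 0.61
(S OR Q) AND ((R AND U) OR (NOT T AND Q)) = min(a, b) on (0.90, 0.61) = 0.61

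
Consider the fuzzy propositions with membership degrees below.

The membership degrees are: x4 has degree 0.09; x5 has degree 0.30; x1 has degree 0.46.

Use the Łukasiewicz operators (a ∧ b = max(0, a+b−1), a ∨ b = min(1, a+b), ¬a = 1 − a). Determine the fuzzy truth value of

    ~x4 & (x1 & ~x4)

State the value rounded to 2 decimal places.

0.28

~x4 = 1 − 0.09 = 0.91
~x4 = 1 − 0.09 = 0.91
x1 & ~x4 = max(0, a+b−1) on (0.46, 0.91) = 0.37
~x4 & (x1 & ~x4) = max(0, a+b−1) on (0.91, 0.37) = 0.28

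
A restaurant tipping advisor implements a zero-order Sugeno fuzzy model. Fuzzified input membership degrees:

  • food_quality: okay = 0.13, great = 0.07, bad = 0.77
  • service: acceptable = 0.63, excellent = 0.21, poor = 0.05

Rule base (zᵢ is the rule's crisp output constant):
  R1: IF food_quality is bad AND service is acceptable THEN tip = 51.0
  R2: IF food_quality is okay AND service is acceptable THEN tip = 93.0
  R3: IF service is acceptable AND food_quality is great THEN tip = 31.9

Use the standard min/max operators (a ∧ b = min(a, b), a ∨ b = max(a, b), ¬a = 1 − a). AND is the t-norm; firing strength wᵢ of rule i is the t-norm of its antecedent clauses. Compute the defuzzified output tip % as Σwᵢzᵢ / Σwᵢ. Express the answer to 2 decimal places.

R1 (z=51.0): bad=0.77, acceptable=0.63; AND[min(a, b)] → w = 0.63
R2 (z=93.0): okay=0.13, acceptable=0.63; AND[min(a, b)] → w = 0.13
R3 (z=31.9): acceptable=0.63, great=0.07; AND[min(a, b)] → w = 0.07
Weighted average = (0.63·51.0 + 0.13·93.0 + 0.07·31.9) / (0.63 + 0.13 + 0.07)
  = 46.4530 / 0.8300 = 55.97

55.97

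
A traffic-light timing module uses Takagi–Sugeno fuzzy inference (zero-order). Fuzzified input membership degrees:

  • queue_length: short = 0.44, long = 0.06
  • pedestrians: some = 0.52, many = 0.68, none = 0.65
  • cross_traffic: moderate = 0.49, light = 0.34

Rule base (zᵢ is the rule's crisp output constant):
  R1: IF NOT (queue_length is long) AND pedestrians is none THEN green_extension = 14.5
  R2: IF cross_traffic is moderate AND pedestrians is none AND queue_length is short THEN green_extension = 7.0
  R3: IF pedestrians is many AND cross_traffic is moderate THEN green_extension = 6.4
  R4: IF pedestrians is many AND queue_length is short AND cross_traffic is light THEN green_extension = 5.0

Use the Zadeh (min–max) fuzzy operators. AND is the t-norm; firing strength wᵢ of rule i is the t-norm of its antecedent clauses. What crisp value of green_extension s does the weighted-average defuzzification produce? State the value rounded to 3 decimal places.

R1 (z=14.5): ¬long=1−0.06=0.94, none=0.65; AND[min(a, b)] → w = 0.65
R2 (z=7.0): moderate=0.49, none=0.65, short=0.44; AND[min(a, b)] → w = 0.44
R3 (z=6.4): many=0.68, moderate=0.49; AND[min(a, b)] → w = 0.49
R4 (z=5.0): many=0.68, short=0.44, light=0.34; AND[min(a, b)] → w = 0.34
Weighted average = (0.65·14.5 + 0.44·7.0 + 0.49·6.4 + 0.34·5.0) / (0.65 + 0.44 + 0.49 + 0.34)
  = 17.3410 / 1.9200 = 9.032

9.032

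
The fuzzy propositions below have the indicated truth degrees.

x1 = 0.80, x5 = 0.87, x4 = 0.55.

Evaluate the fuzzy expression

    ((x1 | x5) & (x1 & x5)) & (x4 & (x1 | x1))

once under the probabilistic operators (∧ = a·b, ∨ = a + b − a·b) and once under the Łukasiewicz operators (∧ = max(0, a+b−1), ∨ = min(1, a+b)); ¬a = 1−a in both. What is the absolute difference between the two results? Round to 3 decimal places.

Under probabilistic:
  x1 | x5 = a + b − a·b on (0.8000, 0.8700) = 0.9740
  x1 & x5 = a·b on (0.8000, 0.8700) = 0.6960
  (x1 | x5) & (x1 & x5) = a·b on (0.9740, 0.6960) = 0.6779
  x1 | x1 = a + b − a·b on (0.8000, 0.8000) = 0.9600
  x4 & (x1 | x1) = a·b on (0.5500, 0.9600) = 0.5280
  ((x1 | x5) & (x1 & x5)) & (x4 & (x1 | x1)) = a·b on (0.6779, 0.5280) = 0.3579
  → value = 0.3579
Under Łukasiewicz:
  x1 | x5 = min(1, a+b) on (0.80, 0.87) = 1.00
  x1 & x5 = max(0, a+b−1) on (0.80, 0.87) = 0.67
  (x1 | x5) & (x1 & x5) = max(0, a+b−1) on (1.00, 0.67) = 0.67
  x1 | x1 = min(1, a+b) on (0.80, 0.80) = 1.00
  x4 & (x1 | x1) = max(0, a+b−1) on (0.55, 1.00) = 0.55
  ((x1 | x5) & (x1 & x5)) & (x4 & (x1 | x1)) = max(0, a+b−1) on (0.67, 0.55) = 0.22
  → value = 0.2200
|0.3579 − 0.2200| = 0.138

0.138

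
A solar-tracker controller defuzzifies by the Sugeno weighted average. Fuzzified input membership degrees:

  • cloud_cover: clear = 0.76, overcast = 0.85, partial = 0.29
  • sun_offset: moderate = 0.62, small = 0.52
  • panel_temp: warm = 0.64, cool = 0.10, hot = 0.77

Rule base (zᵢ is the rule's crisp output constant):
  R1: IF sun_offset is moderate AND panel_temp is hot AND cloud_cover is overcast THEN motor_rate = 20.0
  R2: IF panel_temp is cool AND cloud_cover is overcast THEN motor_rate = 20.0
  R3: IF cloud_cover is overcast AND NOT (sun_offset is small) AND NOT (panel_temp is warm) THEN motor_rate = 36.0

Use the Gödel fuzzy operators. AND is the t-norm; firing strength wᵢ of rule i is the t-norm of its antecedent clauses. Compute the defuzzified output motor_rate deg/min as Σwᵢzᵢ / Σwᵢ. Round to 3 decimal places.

R1 (z=20.0): moderate=0.62, hot=0.77, overcast=0.85; AND[min(a, b)] → w = 0.62
R2 (z=20.0): cool=0.10, overcast=0.85; AND[min(a, b)] → w = 0.10
R3 (z=36.0): overcast=0.85, ¬small=1−0.52=0.48, ¬warm=1−0.64=0.36; AND[min(a, b)] → w = 0.36
Weighted average = (0.62·20.0 + 0.10·20.0 + 0.36·36.0) / (0.62 + 0.10 + 0.36)
  = 27.3600 / 1.0800 = 25.333

25.333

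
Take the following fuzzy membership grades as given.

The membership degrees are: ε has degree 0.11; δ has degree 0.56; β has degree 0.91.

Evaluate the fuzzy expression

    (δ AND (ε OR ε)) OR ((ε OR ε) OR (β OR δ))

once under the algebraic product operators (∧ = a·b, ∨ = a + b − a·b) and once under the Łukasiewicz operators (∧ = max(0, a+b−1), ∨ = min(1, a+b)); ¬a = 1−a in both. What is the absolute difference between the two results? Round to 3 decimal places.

0.028

Under algebraic product:
  ε OR ε = a + b − a·b on (0.1100, 0.1100) = 0.2079
  δ AND (ε OR ε) = a·b on (0.5600, 0.2079) = 0.1164
  ε OR ε = a + b − a·b on (0.1100, 0.1100) = 0.2079
  β OR δ = a + b − a·b on (0.9100, 0.5600) = 0.9604
  (ε OR ε) OR (β OR δ) = a + b − a·b on (0.2079, 0.9604) = 0.9686
  (δ AND (ε OR ε)) OR ((ε OR ε) OR (β OR δ)) = a + b − a·b on (0.1164, 0.9686) = 0.9723
  → value = 0.9723
Under Łukasiewicz:
  ε OR ε = min(1, a+b) on (0.11, 0.11) = 0.22
  δ AND (ε OR ε) = max(0, a+b−1) on (0.56, 0.22) = 0.00
  ε OR ε = min(1, a+b) on (0.11, 0.11) = 0.22
  β OR δ = min(1, a+b) on (0.91, 0.56) = 1.00
  (ε OR ε) OR (β OR δ) = min(1, a+b) on (0.22, 1.00) = 1.00
  (δ AND (ε OR ε)) OR ((ε OR ε) OR (β OR δ)) = min(1, a+b) on (0.00, 1.00) = 1.00
  → value = 1.0000
|0.9723 − 1.0000| = 0.028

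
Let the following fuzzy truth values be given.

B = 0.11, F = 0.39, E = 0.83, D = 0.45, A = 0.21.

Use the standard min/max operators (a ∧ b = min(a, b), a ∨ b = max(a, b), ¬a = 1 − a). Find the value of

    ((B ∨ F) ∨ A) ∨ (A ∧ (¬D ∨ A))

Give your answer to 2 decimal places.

0.39

B ∨ F = max(a, b) on (0.11, 0.39) = 0.39
(B ∨ F) ∨ A = max(a, b) on (0.39, 0.21) = 0.39
¬D = 1 − 0.45 = 0.55
¬D ∨ A = max(a, b) on (0.55, 0.21) = 0.55
A ∧ (¬D ∨ A) = min(a, b) on (0.21, 0.55) = 0.21
((B ∨ F) ∨ A) ∨ (A ∧ (¬D ∨ A)) = max(a, b) on (0.39, 0.21) = 0.39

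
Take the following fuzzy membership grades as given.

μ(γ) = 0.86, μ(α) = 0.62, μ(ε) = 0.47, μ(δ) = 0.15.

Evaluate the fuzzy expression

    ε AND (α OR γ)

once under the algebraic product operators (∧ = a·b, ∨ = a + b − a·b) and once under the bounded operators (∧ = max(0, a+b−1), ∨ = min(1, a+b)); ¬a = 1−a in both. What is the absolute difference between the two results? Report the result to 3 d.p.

0.025

Under algebraic product:
  α OR γ = a + b − a·b on (0.6200, 0.8600) = 0.9468
  ε AND (α OR γ) = a·b on (0.4700, 0.9468) = 0.4450
  → value = 0.4450
Under bounded:
  α OR γ = min(1, a+b) on (0.62, 0.86) = 1.00
  ε AND (α OR γ) = max(0, a+b−1) on (0.47, 1.00) = 0.47
  → value = 0.4700
|0.4450 − 0.4700| = 0.025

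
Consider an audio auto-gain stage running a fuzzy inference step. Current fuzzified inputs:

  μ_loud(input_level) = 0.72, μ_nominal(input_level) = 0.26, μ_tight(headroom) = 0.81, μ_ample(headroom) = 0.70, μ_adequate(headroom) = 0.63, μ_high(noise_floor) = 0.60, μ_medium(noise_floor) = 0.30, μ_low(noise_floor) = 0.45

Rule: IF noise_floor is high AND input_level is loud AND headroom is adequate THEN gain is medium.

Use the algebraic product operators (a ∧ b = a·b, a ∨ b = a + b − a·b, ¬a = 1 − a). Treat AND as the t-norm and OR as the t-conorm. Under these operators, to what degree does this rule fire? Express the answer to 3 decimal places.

firing strength: high=0.60, loud=0.72, adequate=0.63; AND[a·b] → w = 0.2722

0.272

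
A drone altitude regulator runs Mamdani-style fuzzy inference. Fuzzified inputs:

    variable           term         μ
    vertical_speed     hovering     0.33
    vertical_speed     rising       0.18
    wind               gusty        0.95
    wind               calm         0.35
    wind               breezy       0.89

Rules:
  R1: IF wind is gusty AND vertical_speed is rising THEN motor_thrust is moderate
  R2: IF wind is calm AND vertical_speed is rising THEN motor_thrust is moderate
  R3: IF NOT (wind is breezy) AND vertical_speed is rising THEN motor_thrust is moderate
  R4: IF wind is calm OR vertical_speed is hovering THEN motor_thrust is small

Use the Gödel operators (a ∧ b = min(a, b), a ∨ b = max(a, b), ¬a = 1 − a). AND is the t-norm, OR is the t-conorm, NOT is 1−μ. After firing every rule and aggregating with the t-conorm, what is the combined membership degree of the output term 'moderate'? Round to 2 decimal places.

0.18

R1: gusty=0.95, rising=0.18; AND[min(a, b)] → w = 0.18
R2: calm=0.35, rising=0.18; AND[min(a, b)] → w = 0.18
R3: ¬breezy=1−0.89=0.11, rising=0.18; AND[min(a, b)] → w = 0.11
R4: calm=0.35, hovering=0.33; OR[max(a, b)] → w = 0.35
Rules with consequent 'moderate': {R1, R2, R3} → strengths 0.18, 0.18, 0.11
Aggregate via t-conorm [max(a, b)]: 0.18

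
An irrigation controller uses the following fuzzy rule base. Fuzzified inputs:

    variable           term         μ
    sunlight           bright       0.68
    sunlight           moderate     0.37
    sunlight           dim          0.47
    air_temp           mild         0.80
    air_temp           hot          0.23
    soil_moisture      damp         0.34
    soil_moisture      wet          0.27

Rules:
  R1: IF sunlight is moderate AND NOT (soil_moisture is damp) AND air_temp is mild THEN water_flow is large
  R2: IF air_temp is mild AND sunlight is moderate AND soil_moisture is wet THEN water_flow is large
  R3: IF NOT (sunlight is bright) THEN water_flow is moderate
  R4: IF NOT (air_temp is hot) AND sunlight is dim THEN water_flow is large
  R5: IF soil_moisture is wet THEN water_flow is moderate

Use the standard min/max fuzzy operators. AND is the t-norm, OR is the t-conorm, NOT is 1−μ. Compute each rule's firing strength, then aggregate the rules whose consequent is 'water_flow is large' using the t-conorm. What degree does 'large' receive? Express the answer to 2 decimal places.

R1: moderate=0.37, ¬damp=1−0.34=0.66, mild=0.80; AND[min(a, b)] → w = 0.37
R2: mild=0.80, moderate=0.37, wet=0.27; AND[min(a, b)] → w = 0.27
R3: ¬bright=1−0.68=0.32 → w = 0.32
R4: ¬hot=1−0.23=0.77, dim=0.47; AND[min(a, b)] → w = 0.47
R5: wet=0.27 → w = 0.27
Rules with consequent 'large': {R1, R2, R4} → strengths 0.37, 0.27, 0.47
Aggregate via t-conorm [max(a, b)]: 0.47

0.47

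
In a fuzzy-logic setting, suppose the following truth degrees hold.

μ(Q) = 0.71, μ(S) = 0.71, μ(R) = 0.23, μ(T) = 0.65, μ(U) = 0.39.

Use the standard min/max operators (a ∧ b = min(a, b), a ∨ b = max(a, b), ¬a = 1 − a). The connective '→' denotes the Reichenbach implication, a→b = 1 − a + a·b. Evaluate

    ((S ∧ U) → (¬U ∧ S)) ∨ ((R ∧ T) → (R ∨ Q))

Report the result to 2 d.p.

S ∧ U = min(a, b) on (0.71, 0.39) = 0.39
¬U = 1 − 0.39 = 0.61
¬U ∧ S = min(a, b) on (0.61, 0.71) = 0.61
(S ∧ U) → (¬U ∧ S)  [Reichenbach: 1 − a + a·b] with a=0.39, b=0.61 → 0.85
R ∧ T = min(a, b) on (0.23, 0.65) = 0.23
R ∨ Q = max(a, b) on (0.23, 0.71) = 0.71
(R ∧ T) → (R ∨ Q)  [Reichenbach: 1 − a + a·b] with a=0.23, b=0.71 → 0.93
((S ∧ U) → (¬U ∧ S)) ∨ ((R ∧ T) → (R ∨ Q)) = max(a, b) on (0.85, 0.93) = 0.93

0.93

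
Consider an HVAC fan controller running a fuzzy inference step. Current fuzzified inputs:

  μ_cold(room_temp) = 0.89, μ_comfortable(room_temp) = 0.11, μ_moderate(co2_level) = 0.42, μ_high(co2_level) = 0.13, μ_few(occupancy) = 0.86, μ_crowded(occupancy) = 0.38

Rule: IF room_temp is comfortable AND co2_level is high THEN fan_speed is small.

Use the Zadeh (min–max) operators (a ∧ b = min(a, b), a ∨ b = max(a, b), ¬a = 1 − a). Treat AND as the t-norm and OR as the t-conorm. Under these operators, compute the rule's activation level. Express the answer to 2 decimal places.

0.11

firing strength: comfortable=0.11, high=0.13; AND[min(a, b)] → w = 0.11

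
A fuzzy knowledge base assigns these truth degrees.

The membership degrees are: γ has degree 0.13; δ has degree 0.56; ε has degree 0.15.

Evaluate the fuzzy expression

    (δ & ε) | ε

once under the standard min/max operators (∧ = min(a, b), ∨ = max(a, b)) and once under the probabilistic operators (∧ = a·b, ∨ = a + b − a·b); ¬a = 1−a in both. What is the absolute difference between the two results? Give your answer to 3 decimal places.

0.071

Under standard min/max:
  δ & ε = min(a, b) on (0.56, 0.15) = 0.15
  (δ & ε) | ε = max(a, b) on (0.15, 0.15) = 0.15
  → value = 0.1500
Under probabilistic:
  δ & ε = a·b on (0.5600, 0.1500) = 0.0840
  (δ & ε) | ε = a + b − a·b on (0.0840, 0.1500) = 0.2214
  → value = 0.2214
|0.1500 − 0.2214| = 0.071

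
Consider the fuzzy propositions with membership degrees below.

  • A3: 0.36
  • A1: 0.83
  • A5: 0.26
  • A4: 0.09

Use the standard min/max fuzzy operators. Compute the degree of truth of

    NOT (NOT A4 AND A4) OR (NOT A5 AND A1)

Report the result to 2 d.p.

NOT A4 = 1 − 0.09 = 0.91
NOT A4 AND A4 = min(a, b) on (0.91, 0.09) = 0.09
NOT (NOT A4 AND A4) = 1 − 0.09 = 0.91
NOT A5 = 1 − 0.26 = 0.74
NOT A5 AND A1 = min(a, b) on (0.74, 0.83) = 0.74
NOT (NOT A4 AND A4) OR (NOT A5 AND A1) = max(a, b) on (0.91, 0.74) = 0.91

0.91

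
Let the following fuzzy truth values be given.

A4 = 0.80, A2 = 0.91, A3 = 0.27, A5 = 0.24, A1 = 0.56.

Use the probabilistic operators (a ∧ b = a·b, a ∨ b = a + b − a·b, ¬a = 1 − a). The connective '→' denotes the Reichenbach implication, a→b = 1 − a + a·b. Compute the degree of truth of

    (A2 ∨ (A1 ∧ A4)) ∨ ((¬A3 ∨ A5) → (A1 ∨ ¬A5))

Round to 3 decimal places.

0.996

A1 ∧ A4 = a·b on (0.5600, 0.8000) = 0.4480
A2 ∨ (A1 ∧ A4) = a + b − a·b on (0.9100, 0.4480) = 0.9503
¬A3 = 1 − 0.2700 = 0.7300
¬A3 ∨ A5 = a + b − a·b on (0.7300, 0.2400) = 0.7948
¬A5 = 1 − 0.2400 = 0.7600
A1 ∨ ¬A5 = a + b − a·b on (0.5600, 0.7600) = 0.8944
(¬A3 ∨ A5) → (A1 ∨ ¬A5)  [Reichenbach: 1 − a + a·b] with a=0.7948, b=0.8944 → 0.9161
(A2 ∨ (A1 ∧ A4)) ∨ ((¬A3 ∨ A5) → (A1 ∨ ¬A5)) = a + b − a·b on (0.9503, 0.9161) = 0.9958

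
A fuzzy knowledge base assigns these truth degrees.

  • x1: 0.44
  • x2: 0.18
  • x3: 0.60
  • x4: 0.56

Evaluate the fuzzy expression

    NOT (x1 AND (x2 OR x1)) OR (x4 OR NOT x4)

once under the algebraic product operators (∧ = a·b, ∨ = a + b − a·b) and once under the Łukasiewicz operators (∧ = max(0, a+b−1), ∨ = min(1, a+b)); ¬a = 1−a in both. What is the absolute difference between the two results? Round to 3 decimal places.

0.059

Under algebraic product:
  x2 OR x1 = a + b − a·b on (0.1800, 0.4400) = 0.5408
  x1 AND (x2 OR x1) = a·b on (0.4400, 0.5408) = 0.2380
  NOT (x1 AND (x2 OR x1)) = 1 − 0.2380 = 0.7620
  NOT x4 = 1 − 0.5600 = 0.4400
  x4 OR NOT x4 = a + b − a·b on (0.5600, 0.4400) = 0.7536
  NOT (x1 AND (x2 OR x1)) OR (x4 OR NOT x4) = a + b − a·b on (0.7620, 0.7536) = 0.9414
  → value = 0.9414
Under Łukasiewicz:
  x2 OR x1 = min(1, a+b) on (0.18, 0.44) = 0.62
  x1 AND (x2 OR x1) = max(0, a+b−1) on (0.44, 0.62) = 0.06
  NOT (x1 AND (x2 OR x1)) = 1 − 0.06 = 0.94
  NOT x4 = 1 − 0.56 = 0.44
  x4 OR NOT x4 = min(1, a+b) on (0.56, 0.44) = 1.00
  NOT (x1 AND (x2 OR x1)) OR (x4 OR NOT x4) = min(1, a+b) on (0.94, 1.00) = 1.00
  → value = 1.0000
|0.9414 − 1.0000| = 0.059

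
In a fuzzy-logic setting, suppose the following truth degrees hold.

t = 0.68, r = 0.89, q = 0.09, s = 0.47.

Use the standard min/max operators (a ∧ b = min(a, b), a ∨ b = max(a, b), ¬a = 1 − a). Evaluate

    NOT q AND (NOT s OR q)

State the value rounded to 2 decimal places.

NOT q = 1 − 0.09 = 0.91
NOT s = 1 − 0.47 = 0.53
NOT s OR q = max(a, b) on (0.53, 0.09) = 0.53
NOT q AND (NOT s OR q) = min(a, b) on (0.91, 0.53) = 0.53

0.53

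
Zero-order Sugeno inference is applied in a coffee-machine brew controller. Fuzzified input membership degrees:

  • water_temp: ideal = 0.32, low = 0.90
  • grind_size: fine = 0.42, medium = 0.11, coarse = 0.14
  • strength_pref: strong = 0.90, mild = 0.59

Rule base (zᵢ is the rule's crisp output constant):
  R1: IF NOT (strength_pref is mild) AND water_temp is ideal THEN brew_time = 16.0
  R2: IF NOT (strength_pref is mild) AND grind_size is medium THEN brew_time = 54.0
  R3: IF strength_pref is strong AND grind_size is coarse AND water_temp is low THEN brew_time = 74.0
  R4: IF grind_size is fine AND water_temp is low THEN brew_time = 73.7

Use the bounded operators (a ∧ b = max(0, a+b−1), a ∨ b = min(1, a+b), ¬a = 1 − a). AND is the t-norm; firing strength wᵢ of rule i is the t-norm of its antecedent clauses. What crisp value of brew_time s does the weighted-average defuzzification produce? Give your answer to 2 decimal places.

R1 (z=16.0): ¬mild=1−0.59=0.41, ideal=0.32; AND[max(0, a+b−1)] → w = 0.00
R2 (z=54.0): ¬mild=1−0.59=0.41, medium=0.11; AND[max(0, a+b−1)] → w = 0.00
R3 (z=74.0): strong=0.90, coarse=0.14, low=0.90; AND[max(0, a+b−1)] → w = 0.00
R4 (z=73.7): fine=0.42, low=0.90; AND[max(0, a+b−1)] → w = 0.32
Weighted average = (0.00·16.0 + 0.00·54.0 + 0.00·74.0 + 0.32·73.7) / (0.00 + 0.00 + 0.00 + 0.32)
  = 23.5840 / 0.3200 = 73.70

73.70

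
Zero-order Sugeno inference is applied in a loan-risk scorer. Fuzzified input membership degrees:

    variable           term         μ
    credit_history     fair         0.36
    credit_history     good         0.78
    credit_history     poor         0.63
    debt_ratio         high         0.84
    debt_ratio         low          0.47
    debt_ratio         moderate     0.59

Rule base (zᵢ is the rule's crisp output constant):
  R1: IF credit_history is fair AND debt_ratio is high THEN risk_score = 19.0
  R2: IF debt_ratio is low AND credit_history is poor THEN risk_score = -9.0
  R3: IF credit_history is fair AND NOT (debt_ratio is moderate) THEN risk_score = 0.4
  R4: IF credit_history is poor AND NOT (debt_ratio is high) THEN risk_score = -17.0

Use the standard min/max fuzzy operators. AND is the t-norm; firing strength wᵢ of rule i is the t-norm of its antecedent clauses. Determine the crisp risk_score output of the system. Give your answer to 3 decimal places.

R1 (z=19.0): fair=0.36, high=0.84; AND[min(a, b)] → w = 0.36
R2 (z=-9.0): low=0.47, poor=0.63; AND[min(a, b)] → w = 0.47
R3 (z=0.4): fair=0.36, ¬moderate=1−0.59=0.41; AND[min(a, b)] → w = 0.36
R4 (z=-17.0): poor=0.63, ¬high=1−0.84=0.16; AND[min(a, b)] → w = 0.16
Weighted average = (0.36·19.0 + 0.47·-9.0 + 0.36·0.4 + 0.16·-17.0) / (0.36 + 0.47 + 0.36 + 0.16)
  = 0.0340 / 1.3500 = 0.025

0.025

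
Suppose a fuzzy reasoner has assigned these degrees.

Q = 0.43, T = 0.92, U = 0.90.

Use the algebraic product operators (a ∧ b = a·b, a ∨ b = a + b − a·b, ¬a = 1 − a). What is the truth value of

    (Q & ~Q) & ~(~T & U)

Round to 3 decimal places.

0.227

~Q = 1 − 0.4300 = 0.5700
Q & ~Q = a·b on (0.4300, 0.5700) = 0.2451
~T = 1 − 0.9200 = 0.0800
~T & U = a·b on (0.0800, 0.9000) = 0.0720
~(~T & U) = 1 − 0.0720 = 0.9280
(Q & ~Q) & ~(~T & U) = a·b on (0.2451, 0.9280) = 0.2275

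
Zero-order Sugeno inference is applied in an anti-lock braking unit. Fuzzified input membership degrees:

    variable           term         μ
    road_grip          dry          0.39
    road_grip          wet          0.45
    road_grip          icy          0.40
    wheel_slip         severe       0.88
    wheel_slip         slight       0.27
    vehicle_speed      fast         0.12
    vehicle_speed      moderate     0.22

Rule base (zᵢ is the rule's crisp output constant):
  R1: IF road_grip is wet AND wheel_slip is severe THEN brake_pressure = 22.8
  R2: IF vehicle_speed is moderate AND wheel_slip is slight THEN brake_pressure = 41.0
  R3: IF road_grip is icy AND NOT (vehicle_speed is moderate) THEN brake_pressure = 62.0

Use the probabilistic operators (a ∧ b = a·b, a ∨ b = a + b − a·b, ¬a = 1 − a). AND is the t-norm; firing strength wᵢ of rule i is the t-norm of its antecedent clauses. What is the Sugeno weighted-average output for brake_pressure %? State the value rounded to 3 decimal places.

40.146

R1 (z=22.8): wet=0.45, severe=0.88; AND[a·b] → w = 0.3960
R2 (z=41.0): moderate=0.22, slight=0.27; AND[a·b] → w = 0.0594
R3 (z=62.0): icy=0.40, ¬moderate=1−0.22=0.78; AND[a·b] → w = 0.3120
Weighted average = (0.3960·22.8 + 0.0594·41.0 + 0.3120·62.0) / (0.3960 + 0.0594 + 0.3120)
  = 30.8082 / 0.7674 = 40.146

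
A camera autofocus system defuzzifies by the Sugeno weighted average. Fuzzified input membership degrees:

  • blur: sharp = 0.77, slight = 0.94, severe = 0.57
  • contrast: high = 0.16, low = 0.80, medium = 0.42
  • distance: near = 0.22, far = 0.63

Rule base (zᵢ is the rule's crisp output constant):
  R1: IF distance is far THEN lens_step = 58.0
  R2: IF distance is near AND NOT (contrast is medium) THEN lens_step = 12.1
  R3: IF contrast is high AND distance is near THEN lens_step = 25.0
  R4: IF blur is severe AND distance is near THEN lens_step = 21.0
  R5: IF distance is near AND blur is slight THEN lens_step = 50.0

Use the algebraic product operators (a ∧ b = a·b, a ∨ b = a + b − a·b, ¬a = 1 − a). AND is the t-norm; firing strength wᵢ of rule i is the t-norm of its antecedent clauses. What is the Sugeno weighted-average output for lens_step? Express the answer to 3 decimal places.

46.167

R1 (z=58.0): far=0.63 → w = 0.6300
R2 (z=12.1): near=0.22, ¬medium=1−0.42=0.58; AND[a·b] → w = 0.1276
R3 (z=25.0): high=0.16, near=0.22; AND[a·b] → w = 0.0352
R4 (z=21.0): severe=0.57, near=0.22; AND[a·b] → w = 0.1254
R5 (z=50.0): near=0.22, slight=0.94; AND[a·b] → w = 0.2068
Weighted average = (0.6300·58.0 + 0.1276·12.1 + 0.0352·25.0 + 0.1254·21.0 + 0.2068·50.0) / (0.6300 + 0.1276 + 0.0352 + 0.1254 + 0.2068)
  = 51.9374 / 1.1250 = 46.167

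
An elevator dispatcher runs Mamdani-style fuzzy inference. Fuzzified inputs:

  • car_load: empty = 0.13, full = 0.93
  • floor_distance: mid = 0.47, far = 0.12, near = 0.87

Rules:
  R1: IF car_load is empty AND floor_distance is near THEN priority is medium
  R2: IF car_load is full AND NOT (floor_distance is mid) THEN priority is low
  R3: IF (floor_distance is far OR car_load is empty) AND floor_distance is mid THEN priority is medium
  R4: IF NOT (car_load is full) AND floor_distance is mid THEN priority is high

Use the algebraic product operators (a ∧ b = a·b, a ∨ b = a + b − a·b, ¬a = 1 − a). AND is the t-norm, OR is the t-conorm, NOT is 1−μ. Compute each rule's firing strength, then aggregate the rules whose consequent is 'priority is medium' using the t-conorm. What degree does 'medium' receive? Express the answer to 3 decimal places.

R1: empty=0.13, near=0.87; AND[a·b] → w = 0.1131
R2: full=0.93, ¬mid=1−0.47=0.53; AND[a·b] → w = 0.4929
R3: (far=0.12 OR empty=0.13) = 0.2344; AND[a·b] with mid=0.47 → w = 0.1102
R4: ¬full=1−0.93=0.07, mid=0.47; AND[a·b] → w = 0.0329
Rules with consequent 'medium': {R1, R3} → strengths 0.1131, 0.1102
Aggregate via t-conorm [a + b − a·b]: 0.2108

0.211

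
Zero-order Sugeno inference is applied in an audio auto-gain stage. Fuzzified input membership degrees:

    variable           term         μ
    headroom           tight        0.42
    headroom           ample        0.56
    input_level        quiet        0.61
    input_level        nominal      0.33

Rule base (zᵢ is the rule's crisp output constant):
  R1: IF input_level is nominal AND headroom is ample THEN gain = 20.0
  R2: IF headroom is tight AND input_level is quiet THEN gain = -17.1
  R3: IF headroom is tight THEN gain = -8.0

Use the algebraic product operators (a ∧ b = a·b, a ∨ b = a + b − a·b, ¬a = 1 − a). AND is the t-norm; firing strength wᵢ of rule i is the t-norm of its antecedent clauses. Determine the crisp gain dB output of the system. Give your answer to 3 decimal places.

-4.698

R1 (z=20.0): nominal=0.33, ample=0.56; AND[a·b] → w = 0.1848
R2 (z=-17.1): tight=0.42, quiet=0.61; AND[a·b] → w = 0.2562
R3 (z=-8.0): tight=0.42 → w = 0.4200
Weighted average = (0.1848·20.0 + 0.2562·-17.1 + 0.4200·-8.0) / (0.1848 + 0.2562 + 0.4200)
  = -4.0450 / 0.8610 = -4.698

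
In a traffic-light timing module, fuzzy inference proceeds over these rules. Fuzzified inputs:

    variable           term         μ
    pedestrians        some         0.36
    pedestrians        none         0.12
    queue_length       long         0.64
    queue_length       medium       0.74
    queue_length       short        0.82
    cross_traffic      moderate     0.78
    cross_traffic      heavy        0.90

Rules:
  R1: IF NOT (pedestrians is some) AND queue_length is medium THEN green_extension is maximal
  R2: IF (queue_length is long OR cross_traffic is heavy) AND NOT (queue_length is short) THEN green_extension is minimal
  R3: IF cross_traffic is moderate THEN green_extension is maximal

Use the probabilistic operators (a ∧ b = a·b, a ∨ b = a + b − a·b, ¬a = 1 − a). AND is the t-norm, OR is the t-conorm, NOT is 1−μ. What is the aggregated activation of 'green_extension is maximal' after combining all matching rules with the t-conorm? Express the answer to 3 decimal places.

0.884

R1: ¬some=1−0.36=0.64, medium=0.74; AND[a·b] → w = 0.4736
R2: (long=0.64 OR heavy=0.90) = 0.9640; AND[a·b] with ¬short=1−0.82=0.18 → w = 0.1735
R3: moderate=0.78 → w = 0.7800
Rules with consequent 'maximal': {R1, R3} → strengths 0.4736, 0.7800
Aggregate via t-conorm [a + b − a·b]: 0.8842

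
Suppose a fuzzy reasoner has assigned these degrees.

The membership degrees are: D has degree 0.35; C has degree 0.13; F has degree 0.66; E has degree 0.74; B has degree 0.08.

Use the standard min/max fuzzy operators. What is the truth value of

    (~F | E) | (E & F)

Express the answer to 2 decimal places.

0.74

~F = 1 − 0.66 = 0.34
~F | E = max(a, b) on (0.34, 0.74) = 0.74
E & F = min(a, b) on (0.74, 0.66) = 0.66
(~F | E) | (E & F) = max(a, b) on (0.74, 0.66) = 0.74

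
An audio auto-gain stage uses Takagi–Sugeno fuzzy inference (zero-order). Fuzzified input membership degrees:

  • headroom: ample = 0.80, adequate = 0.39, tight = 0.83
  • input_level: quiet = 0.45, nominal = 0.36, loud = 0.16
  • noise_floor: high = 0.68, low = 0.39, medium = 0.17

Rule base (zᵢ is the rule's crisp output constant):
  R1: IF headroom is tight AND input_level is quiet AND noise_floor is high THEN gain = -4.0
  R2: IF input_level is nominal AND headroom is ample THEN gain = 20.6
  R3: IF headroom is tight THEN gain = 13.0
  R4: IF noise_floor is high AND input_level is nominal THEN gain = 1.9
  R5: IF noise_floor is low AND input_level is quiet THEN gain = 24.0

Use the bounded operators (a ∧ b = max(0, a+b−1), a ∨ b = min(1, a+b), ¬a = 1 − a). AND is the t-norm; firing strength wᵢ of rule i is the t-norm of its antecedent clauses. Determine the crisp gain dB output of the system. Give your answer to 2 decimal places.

R1 (z=-4.0): tight=0.83, quiet=0.45, high=0.68; AND[max(0, a+b−1)] → w = 0.00
R2 (z=20.6): nominal=0.36, ample=0.80; AND[max(0, a+b−1)] → w = 0.16
R3 (z=13.0): tight=0.83 → w = 0.83
R4 (z=1.9): high=0.68, nominal=0.36; AND[max(0, a+b−1)] → w = 0.04
R5 (z=24.0): low=0.39, quiet=0.45; AND[max(0, a+b−1)] → w = 0.00
Weighted average = (0.00·-4.0 + 0.16·20.6 + 0.83·13.0 + 0.04·1.9 + 0.00·24.0) / (0.00 + 0.16 + 0.83 + 0.04 + 0.00)
  = 14.1620 / 1.0300 = 13.75

13.75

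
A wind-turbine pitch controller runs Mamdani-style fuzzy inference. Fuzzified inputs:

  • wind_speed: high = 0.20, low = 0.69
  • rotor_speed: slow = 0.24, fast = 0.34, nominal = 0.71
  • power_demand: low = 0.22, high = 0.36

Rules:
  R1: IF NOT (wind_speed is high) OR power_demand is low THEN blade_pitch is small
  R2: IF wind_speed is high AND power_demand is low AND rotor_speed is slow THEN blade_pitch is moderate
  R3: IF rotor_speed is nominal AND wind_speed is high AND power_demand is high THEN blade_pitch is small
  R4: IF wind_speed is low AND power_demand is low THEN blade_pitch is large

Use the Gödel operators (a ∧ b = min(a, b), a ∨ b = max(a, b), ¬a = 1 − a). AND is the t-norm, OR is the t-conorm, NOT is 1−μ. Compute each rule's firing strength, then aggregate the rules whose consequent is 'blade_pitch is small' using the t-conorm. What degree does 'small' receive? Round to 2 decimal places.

0.80

R1: ¬high=1−0.20=0.80, low=0.22; OR[max(a, b)] → w = 0.80
R2: high=0.20, low=0.22, slow=0.24; AND[min(a, b)] → w = 0.20
R3: nominal=0.71, high=0.20, high=0.36; AND[min(a, b)] → w = 0.20
R4: low=0.69, low=0.22; AND[min(a, b)] → w = 0.22
Rules with consequent 'small': {R1, R3} → strengths 0.80, 0.20
Aggregate via t-conorm [max(a, b)]: 0.80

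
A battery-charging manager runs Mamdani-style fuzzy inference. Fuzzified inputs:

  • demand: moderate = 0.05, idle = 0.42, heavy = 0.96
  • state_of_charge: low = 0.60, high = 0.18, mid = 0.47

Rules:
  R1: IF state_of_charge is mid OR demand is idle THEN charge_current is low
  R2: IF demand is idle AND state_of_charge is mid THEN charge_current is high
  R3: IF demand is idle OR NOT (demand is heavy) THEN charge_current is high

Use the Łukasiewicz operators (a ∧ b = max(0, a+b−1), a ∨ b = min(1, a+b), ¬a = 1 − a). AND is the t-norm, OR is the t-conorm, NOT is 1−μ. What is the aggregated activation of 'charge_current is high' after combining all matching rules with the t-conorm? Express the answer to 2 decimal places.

R1: mid=0.47, idle=0.42; OR[min(1, a+b)] → w = 0.89
R2: idle=0.42, mid=0.47; AND[max(0, a+b−1)] → w = 0.00
R3: idle=0.42, ¬heavy=1−0.96=0.04; OR[min(1, a+b)] → w = 0.46
Rules with consequent 'high': {R2, R3} → strengths 0.00, 0.46
Aggregate via t-conorm [min(1, a+b)]: 0.46

0.46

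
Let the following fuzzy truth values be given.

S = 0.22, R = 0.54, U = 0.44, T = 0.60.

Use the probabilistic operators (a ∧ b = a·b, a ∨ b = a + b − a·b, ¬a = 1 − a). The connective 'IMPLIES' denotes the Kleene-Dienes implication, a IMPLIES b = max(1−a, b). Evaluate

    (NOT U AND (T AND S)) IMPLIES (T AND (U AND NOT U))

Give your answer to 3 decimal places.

NOT U = 1 − 0.4400 = 0.5600
T AND S = a·b on (0.6000, 0.2200) = 0.1320
NOT U AND (T AND S) = a·b on (0.5600, 0.1320) = 0.0739
NOT U = 1 − 0.4400 = 0.5600
U AND NOT U = a·b on (0.4400, 0.5600) = 0.2464
T AND (U AND NOT U) = a·b on (0.6000, 0.2464) = 0.1478
(NOT U AND (T AND S)) IMPLIES (T AND (U AND NOT U))  [Kleene-Dienes: max(1−a, b)] with a=0.0739, b=0.1478 → 0.9261

0.926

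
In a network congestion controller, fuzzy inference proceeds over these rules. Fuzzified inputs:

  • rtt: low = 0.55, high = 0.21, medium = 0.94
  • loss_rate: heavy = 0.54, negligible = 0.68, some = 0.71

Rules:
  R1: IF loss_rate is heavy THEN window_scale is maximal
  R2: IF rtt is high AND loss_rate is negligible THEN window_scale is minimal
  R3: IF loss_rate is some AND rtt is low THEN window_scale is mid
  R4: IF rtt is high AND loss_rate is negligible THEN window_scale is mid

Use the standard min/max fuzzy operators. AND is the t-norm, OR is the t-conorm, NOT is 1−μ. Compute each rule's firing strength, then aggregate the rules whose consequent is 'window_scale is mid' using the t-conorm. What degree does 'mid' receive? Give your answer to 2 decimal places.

0.55

R1: heavy=0.54 → w = 0.54
R2: high=0.21, negligible=0.68; AND[min(a, b)] → w = 0.21
R3: some=0.71, low=0.55; AND[min(a, b)] → w = 0.55
R4: high=0.21, negligible=0.68; AND[min(a, b)] → w = 0.21
Rules with consequent 'mid': {R3, R4} → strengths 0.55, 0.21
Aggregate via t-conorm [max(a, b)]: 0.55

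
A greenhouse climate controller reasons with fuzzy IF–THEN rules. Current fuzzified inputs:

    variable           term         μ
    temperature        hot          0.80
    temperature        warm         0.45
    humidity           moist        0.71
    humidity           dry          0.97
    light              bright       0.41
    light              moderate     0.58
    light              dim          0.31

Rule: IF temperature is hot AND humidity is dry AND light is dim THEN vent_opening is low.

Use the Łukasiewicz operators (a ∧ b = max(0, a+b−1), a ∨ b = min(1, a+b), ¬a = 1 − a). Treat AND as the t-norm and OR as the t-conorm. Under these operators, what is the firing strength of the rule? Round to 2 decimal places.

firing strength: hot=0.80, dry=0.97, dim=0.31; AND[max(0, a+b−1)] → w = 0.08

0.08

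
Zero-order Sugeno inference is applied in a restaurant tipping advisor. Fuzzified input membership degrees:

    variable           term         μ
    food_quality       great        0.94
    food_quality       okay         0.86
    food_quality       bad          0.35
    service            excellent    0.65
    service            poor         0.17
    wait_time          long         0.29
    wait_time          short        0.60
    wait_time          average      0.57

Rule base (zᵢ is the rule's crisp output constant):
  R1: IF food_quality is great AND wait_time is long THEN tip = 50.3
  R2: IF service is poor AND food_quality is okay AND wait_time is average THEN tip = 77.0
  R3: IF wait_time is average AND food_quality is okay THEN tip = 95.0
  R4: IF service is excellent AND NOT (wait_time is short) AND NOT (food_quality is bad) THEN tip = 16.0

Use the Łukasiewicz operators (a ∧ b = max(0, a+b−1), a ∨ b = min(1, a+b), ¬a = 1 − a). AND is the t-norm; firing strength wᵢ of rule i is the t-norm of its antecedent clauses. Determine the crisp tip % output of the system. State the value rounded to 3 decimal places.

79.423

R1 (z=50.3): great=0.94, long=0.29; AND[max(0, a+b−1)] → w = 0.23
R2 (z=77.0): poor=0.17, okay=0.86, average=0.57; AND[max(0, a+b−1)] → w = 0.00
R3 (z=95.0): average=0.57, okay=0.86; AND[max(0, a+b−1)] → w = 0.43
R4 (z=16.0): excellent=0.65, ¬short=1−0.60=0.40, ¬bad=1−0.35=0.65; AND[max(0, a+b−1)] → w = 0.00
Weighted average = (0.23·50.3 + 0.00·77.0 + 0.43·95.0 + 0.00·16.0) / (0.23 + 0.00 + 0.43 + 0.00)
  = 52.4190 / 0.6600 = 79.423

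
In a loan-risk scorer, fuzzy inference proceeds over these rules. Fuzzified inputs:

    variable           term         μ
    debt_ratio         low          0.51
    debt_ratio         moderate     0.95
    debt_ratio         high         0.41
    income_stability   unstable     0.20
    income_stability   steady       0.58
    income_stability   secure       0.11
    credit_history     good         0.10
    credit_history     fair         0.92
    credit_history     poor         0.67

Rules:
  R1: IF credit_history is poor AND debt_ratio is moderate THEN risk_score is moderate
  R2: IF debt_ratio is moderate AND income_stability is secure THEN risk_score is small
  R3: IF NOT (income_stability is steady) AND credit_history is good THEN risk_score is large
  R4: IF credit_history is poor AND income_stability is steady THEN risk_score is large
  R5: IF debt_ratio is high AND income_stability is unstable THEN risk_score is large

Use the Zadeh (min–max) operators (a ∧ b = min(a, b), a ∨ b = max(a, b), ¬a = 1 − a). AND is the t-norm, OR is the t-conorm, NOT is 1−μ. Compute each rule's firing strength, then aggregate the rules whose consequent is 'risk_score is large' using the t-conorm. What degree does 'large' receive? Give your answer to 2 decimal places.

R1: poor=0.67, moderate=0.95; AND[min(a, b)] → w = 0.67
R2: moderate=0.95, secure=0.11; AND[min(a, b)] → w = 0.11
R3: ¬steady=1−0.58=0.42, good=0.10; AND[min(a, b)] → w = 0.10
R4: poor=0.67, steady=0.58; AND[min(a, b)] → w = 0.58
R5: high=0.41, unstable=0.20; AND[min(a, b)] → w = 0.20
Rules with consequent 'large': {R3, R4, R5} → strengths 0.10, 0.58, 0.20
Aggregate via t-conorm [max(a, b)]: 0.58

0.58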